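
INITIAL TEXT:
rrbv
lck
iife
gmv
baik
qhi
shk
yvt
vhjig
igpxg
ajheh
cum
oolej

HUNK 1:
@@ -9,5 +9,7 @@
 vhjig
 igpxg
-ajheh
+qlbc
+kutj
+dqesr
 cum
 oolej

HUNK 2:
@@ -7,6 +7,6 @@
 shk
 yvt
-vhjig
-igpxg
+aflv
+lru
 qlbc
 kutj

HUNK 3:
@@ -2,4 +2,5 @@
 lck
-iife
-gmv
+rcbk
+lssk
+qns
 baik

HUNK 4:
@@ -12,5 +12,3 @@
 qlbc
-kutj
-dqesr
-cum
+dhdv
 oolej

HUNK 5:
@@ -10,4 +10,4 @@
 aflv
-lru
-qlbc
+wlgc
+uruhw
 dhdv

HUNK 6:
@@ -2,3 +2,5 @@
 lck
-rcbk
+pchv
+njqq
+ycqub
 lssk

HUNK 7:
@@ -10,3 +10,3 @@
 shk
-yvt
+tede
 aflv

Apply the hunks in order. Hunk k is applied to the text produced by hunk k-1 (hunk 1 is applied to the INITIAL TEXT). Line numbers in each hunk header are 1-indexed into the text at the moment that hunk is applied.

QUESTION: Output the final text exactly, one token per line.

Hunk 1: at line 9 remove [ajheh] add [qlbc,kutj,dqesr] -> 15 lines: rrbv lck iife gmv baik qhi shk yvt vhjig igpxg qlbc kutj dqesr cum oolej
Hunk 2: at line 7 remove [vhjig,igpxg] add [aflv,lru] -> 15 lines: rrbv lck iife gmv baik qhi shk yvt aflv lru qlbc kutj dqesr cum oolej
Hunk 3: at line 2 remove [iife,gmv] add [rcbk,lssk,qns] -> 16 lines: rrbv lck rcbk lssk qns baik qhi shk yvt aflv lru qlbc kutj dqesr cum oolej
Hunk 4: at line 12 remove [kutj,dqesr,cum] add [dhdv] -> 14 lines: rrbv lck rcbk lssk qns baik qhi shk yvt aflv lru qlbc dhdv oolej
Hunk 5: at line 10 remove [lru,qlbc] add [wlgc,uruhw] -> 14 lines: rrbv lck rcbk lssk qns baik qhi shk yvt aflv wlgc uruhw dhdv oolej
Hunk 6: at line 2 remove [rcbk] add [pchv,njqq,ycqub] -> 16 lines: rrbv lck pchv njqq ycqub lssk qns baik qhi shk yvt aflv wlgc uruhw dhdv oolej
Hunk 7: at line 10 remove [yvt] add [tede] -> 16 lines: rrbv lck pchv njqq ycqub lssk qns baik qhi shk tede aflv wlgc uruhw dhdv oolej

Answer: rrbv
lck
pchv
njqq
ycqub
lssk
qns
baik
qhi
shk
tede
aflv
wlgc
uruhw
dhdv
oolej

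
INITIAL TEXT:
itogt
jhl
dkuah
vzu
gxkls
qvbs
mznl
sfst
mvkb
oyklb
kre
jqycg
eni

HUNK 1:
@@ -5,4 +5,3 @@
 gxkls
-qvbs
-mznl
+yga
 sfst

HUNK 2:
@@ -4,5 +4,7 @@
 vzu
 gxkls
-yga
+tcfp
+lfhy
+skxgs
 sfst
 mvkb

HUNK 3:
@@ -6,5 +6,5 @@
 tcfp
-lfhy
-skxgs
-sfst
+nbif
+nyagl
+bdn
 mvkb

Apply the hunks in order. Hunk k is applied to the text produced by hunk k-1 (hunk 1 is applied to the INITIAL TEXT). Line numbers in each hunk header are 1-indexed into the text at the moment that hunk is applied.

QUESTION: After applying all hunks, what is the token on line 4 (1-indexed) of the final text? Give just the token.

Answer: vzu

Derivation:
Hunk 1: at line 5 remove [qvbs,mznl] add [yga] -> 12 lines: itogt jhl dkuah vzu gxkls yga sfst mvkb oyklb kre jqycg eni
Hunk 2: at line 4 remove [yga] add [tcfp,lfhy,skxgs] -> 14 lines: itogt jhl dkuah vzu gxkls tcfp lfhy skxgs sfst mvkb oyklb kre jqycg eni
Hunk 3: at line 6 remove [lfhy,skxgs,sfst] add [nbif,nyagl,bdn] -> 14 lines: itogt jhl dkuah vzu gxkls tcfp nbif nyagl bdn mvkb oyklb kre jqycg eni
Final line 4: vzu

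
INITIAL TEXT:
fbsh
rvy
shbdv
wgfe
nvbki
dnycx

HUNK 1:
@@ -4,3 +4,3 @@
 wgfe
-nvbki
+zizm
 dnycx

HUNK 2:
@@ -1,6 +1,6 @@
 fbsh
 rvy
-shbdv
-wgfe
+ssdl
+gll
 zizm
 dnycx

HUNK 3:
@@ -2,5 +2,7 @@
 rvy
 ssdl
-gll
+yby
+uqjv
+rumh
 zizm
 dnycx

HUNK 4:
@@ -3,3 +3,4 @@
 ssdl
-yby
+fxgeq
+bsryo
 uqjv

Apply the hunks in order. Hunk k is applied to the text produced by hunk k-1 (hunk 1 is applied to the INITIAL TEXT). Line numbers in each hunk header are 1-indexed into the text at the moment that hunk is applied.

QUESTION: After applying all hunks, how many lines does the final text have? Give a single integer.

Answer: 9

Derivation:
Hunk 1: at line 4 remove [nvbki] add [zizm] -> 6 lines: fbsh rvy shbdv wgfe zizm dnycx
Hunk 2: at line 1 remove [shbdv,wgfe] add [ssdl,gll] -> 6 lines: fbsh rvy ssdl gll zizm dnycx
Hunk 3: at line 2 remove [gll] add [yby,uqjv,rumh] -> 8 lines: fbsh rvy ssdl yby uqjv rumh zizm dnycx
Hunk 4: at line 3 remove [yby] add [fxgeq,bsryo] -> 9 lines: fbsh rvy ssdl fxgeq bsryo uqjv rumh zizm dnycx
Final line count: 9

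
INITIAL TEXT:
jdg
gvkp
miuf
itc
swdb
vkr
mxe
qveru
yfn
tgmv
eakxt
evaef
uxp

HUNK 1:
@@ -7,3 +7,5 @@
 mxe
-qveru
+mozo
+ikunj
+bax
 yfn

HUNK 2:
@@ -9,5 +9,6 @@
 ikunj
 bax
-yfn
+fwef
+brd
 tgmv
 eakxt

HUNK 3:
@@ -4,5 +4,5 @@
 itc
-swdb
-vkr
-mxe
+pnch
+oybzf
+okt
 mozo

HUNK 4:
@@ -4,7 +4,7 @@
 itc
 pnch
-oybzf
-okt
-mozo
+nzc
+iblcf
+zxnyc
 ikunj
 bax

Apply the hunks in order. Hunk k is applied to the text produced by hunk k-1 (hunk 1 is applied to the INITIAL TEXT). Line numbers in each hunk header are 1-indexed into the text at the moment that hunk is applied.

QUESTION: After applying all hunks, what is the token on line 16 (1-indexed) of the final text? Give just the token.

Answer: uxp

Derivation:
Hunk 1: at line 7 remove [qveru] add [mozo,ikunj,bax] -> 15 lines: jdg gvkp miuf itc swdb vkr mxe mozo ikunj bax yfn tgmv eakxt evaef uxp
Hunk 2: at line 9 remove [yfn] add [fwef,brd] -> 16 lines: jdg gvkp miuf itc swdb vkr mxe mozo ikunj bax fwef brd tgmv eakxt evaef uxp
Hunk 3: at line 4 remove [swdb,vkr,mxe] add [pnch,oybzf,okt] -> 16 lines: jdg gvkp miuf itc pnch oybzf okt mozo ikunj bax fwef brd tgmv eakxt evaef uxp
Hunk 4: at line 4 remove [oybzf,okt,mozo] add [nzc,iblcf,zxnyc] -> 16 lines: jdg gvkp miuf itc pnch nzc iblcf zxnyc ikunj bax fwef brd tgmv eakxt evaef uxp
Final line 16: uxp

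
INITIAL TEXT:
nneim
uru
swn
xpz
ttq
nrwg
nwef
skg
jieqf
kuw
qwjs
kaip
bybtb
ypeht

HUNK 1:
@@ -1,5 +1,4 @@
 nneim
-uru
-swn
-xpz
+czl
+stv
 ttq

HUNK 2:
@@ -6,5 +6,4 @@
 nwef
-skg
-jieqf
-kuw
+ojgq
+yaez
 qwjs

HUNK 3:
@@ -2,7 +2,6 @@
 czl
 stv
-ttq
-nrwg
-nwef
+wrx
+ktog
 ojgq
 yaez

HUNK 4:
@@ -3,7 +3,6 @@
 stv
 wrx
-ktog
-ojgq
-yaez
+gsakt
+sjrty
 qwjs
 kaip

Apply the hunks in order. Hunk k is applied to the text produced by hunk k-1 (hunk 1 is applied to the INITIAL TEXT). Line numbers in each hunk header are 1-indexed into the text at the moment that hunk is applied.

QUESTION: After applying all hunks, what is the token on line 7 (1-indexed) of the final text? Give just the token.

Answer: qwjs

Derivation:
Hunk 1: at line 1 remove [uru,swn,xpz] add [czl,stv] -> 13 lines: nneim czl stv ttq nrwg nwef skg jieqf kuw qwjs kaip bybtb ypeht
Hunk 2: at line 6 remove [skg,jieqf,kuw] add [ojgq,yaez] -> 12 lines: nneim czl stv ttq nrwg nwef ojgq yaez qwjs kaip bybtb ypeht
Hunk 3: at line 2 remove [ttq,nrwg,nwef] add [wrx,ktog] -> 11 lines: nneim czl stv wrx ktog ojgq yaez qwjs kaip bybtb ypeht
Hunk 4: at line 3 remove [ktog,ojgq,yaez] add [gsakt,sjrty] -> 10 lines: nneim czl stv wrx gsakt sjrty qwjs kaip bybtb ypeht
Final line 7: qwjs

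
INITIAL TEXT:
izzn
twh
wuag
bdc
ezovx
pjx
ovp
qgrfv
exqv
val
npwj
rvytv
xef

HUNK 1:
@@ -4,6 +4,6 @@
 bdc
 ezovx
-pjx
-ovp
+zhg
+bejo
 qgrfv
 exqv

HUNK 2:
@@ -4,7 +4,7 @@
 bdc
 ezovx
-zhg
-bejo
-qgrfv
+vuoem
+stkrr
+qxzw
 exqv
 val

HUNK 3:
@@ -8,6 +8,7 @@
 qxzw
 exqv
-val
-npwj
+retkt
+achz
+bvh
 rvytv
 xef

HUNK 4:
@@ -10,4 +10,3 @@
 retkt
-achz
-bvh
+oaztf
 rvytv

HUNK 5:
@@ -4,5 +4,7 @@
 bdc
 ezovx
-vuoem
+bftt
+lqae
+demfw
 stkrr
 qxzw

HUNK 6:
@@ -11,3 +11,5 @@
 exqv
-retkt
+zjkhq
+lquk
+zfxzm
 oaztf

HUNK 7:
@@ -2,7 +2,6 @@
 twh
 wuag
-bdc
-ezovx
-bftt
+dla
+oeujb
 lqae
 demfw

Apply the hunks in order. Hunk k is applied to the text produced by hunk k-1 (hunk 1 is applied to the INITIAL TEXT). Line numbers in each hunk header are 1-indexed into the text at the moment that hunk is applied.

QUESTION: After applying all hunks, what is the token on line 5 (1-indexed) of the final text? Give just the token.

Hunk 1: at line 4 remove [pjx,ovp] add [zhg,bejo] -> 13 lines: izzn twh wuag bdc ezovx zhg bejo qgrfv exqv val npwj rvytv xef
Hunk 2: at line 4 remove [zhg,bejo,qgrfv] add [vuoem,stkrr,qxzw] -> 13 lines: izzn twh wuag bdc ezovx vuoem stkrr qxzw exqv val npwj rvytv xef
Hunk 3: at line 8 remove [val,npwj] add [retkt,achz,bvh] -> 14 lines: izzn twh wuag bdc ezovx vuoem stkrr qxzw exqv retkt achz bvh rvytv xef
Hunk 4: at line 10 remove [achz,bvh] add [oaztf] -> 13 lines: izzn twh wuag bdc ezovx vuoem stkrr qxzw exqv retkt oaztf rvytv xef
Hunk 5: at line 4 remove [vuoem] add [bftt,lqae,demfw] -> 15 lines: izzn twh wuag bdc ezovx bftt lqae demfw stkrr qxzw exqv retkt oaztf rvytv xef
Hunk 6: at line 11 remove [retkt] add [zjkhq,lquk,zfxzm] -> 17 lines: izzn twh wuag bdc ezovx bftt lqae demfw stkrr qxzw exqv zjkhq lquk zfxzm oaztf rvytv xef
Hunk 7: at line 2 remove [bdc,ezovx,bftt] add [dla,oeujb] -> 16 lines: izzn twh wuag dla oeujb lqae demfw stkrr qxzw exqv zjkhq lquk zfxzm oaztf rvytv xef
Final line 5: oeujb

Answer: oeujb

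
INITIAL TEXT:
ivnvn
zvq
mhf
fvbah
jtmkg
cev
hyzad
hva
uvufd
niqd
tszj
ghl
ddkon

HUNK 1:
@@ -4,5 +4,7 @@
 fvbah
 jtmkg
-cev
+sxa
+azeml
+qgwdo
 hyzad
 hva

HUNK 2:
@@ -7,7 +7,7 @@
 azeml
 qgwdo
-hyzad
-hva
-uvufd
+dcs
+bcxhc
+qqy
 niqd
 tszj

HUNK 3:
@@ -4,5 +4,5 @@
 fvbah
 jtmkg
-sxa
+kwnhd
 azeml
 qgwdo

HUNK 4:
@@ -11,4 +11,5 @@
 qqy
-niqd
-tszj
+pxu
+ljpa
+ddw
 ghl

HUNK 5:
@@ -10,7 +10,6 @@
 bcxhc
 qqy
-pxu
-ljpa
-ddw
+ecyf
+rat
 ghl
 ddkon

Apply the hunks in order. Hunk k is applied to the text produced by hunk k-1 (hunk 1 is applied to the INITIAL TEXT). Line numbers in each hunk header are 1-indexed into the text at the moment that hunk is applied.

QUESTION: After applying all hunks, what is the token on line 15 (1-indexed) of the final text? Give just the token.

Answer: ddkon

Derivation:
Hunk 1: at line 4 remove [cev] add [sxa,azeml,qgwdo] -> 15 lines: ivnvn zvq mhf fvbah jtmkg sxa azeml qgwdo hyzad hva uvufd niqd tszj ghl ddkon
Hunk 2: at line 7 remove [hyzad,hva,uvufd] add [dcs,bcxhc,qqy] -> 15 lines: ivnvn zvq mhf fvbah jtmkg sxa azeml qgwdo dcs bcxhc qqy niqd tszj ghl ddkon
Hunk 3: at line 4 remove [sxa] add [kwnhd] -> 15 lines: ivnvn zvq mhf fvbah jtmkg kwnhd azeml qgwdo dcs bcxhc qqy niqd tszj ghl ddkon
Hunk 4: at line 11 remove [niqd,tszj] add [pxu,ljpa,ddw] -> 16 lines: ivnvn zvq mhf fvbah jtmkg kwnhd azeml qgwdo dcs bcxhc qqy pxu ljpa ddw ghl ddkon
Hunk 5: at line 10 remove [pxu,ljpa,ddw] add [ecyf,rat] -> 15 lines: ivnvn zvq mhf fvbah jtmkg kwnhd azeml qgwdo dcs bcxhc qqy ecyf rat ghl ddkon
Final line 15: ddkon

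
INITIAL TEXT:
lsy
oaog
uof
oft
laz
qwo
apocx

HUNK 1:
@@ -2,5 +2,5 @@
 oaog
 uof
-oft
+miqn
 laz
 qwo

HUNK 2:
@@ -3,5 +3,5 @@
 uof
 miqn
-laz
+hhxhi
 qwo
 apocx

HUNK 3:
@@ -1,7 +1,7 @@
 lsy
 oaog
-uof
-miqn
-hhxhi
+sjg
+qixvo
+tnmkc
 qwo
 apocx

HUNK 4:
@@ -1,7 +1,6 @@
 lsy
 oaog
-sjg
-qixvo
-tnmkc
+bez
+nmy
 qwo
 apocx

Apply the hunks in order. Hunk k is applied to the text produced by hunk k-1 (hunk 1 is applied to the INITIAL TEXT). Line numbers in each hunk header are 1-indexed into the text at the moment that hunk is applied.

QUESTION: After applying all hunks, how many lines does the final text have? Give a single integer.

Hunk 1: at line 2 remove [oft] add [miqn] -> 7 lines: lsy oaog uof miqn laz qwo apocx
Hunk 2: at line 3 remove [laz] add [hhxhi] -> 7 lines: lsy oaog uof miqn hhxhi qwo apocx
Hunk 3: at line 1 remove [uof,miqn,hhxhi] add [sjg,qixvo,tnmkc] -> 7 lines: lsy oaog sjg qixvo tnmkc qwo apocx
Hunk 4: at line 1 remove [sjg,qixvo,tnmkc] add [bez,nmy] -> 6 lines: lsy oaog bez nmy qwo apocx
Final line count: 6

Answer: 6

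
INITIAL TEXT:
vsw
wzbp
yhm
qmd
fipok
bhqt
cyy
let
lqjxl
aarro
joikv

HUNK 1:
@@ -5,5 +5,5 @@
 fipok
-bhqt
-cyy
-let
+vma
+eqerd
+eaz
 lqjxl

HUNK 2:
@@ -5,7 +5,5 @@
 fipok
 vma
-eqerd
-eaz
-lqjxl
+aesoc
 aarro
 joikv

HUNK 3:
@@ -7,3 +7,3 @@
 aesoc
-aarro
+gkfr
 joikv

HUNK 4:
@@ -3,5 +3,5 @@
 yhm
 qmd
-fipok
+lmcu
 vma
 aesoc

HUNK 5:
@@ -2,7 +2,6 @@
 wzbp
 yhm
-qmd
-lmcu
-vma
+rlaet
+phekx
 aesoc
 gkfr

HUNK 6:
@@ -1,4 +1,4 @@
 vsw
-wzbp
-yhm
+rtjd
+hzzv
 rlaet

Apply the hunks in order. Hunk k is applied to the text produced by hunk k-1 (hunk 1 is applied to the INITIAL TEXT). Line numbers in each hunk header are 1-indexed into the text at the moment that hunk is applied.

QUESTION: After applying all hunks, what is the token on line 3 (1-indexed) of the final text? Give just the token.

Hunk 1: at line 5 remove [bhqt,cyy,let] add [vma,eqerd,eaz] -> 11 lines: vsw wzbp yhm qmd fipok vma eqerd eaz lqjxl aarro joikv
Hunk 2: at line 5 remove [eqerd,eaz,lqjxl] add [aesoc] -> 9 lines: vsw wzbp yhm qmd fipok vma aesoc aarro joikv
Hunk 3: at line 7 remove [aarro] add [gkfr] -> 9 lines: vsw wzbp yhm qmd fipok vma aesoc gkfr joikv
Hunk 4: at line 3 remove [fipok] add [lmcu] -> 9 lines: vsw wzbp yhm qmd lmcu vma aesoc gkfr joikv
Hunk 5: at line 2 remove [qmd,lmcu,vma] add [rlaet,phekx] -> 8 lines: vsw wzbp yhm rlaet phekx aesoc gkfr joikv
Hunk 6: at line 1 remove [wzbp,yhm] add [rtjd,hzzv] -> 8 lines: vsw rtjd hzzv rlaet phekx aesoc gkfr joikv
Final line 3: hzzv

Answer: hzzv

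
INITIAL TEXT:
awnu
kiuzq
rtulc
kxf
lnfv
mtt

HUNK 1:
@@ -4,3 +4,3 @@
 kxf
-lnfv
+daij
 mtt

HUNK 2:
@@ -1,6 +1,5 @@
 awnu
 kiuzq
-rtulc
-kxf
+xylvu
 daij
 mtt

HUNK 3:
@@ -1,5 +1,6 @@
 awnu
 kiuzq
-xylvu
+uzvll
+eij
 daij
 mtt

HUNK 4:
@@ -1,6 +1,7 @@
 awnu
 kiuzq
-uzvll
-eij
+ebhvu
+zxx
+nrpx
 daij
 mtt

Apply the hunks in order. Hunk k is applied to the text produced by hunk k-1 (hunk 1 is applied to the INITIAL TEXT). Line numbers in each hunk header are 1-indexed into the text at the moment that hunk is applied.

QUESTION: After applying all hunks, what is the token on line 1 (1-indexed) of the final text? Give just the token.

Answer: awnu

Derivation:
Hunk 1: at line 4 remove [lnfv] add [daij] -> 6 lines: awnu kiuzq rtulc kxf daij mtt
Hunk 2: at line 1 remove [rtulc,kxf] add [xylvu] -> 5 lines: awnu kiuzq xylvu daij mtt
Hunk 3: at line 1 remove [xylvu] add [uzvll,eij] -> 6 lines: awnu kiuzq uzvll eij daij mtt
Hunk 4: at line 1 remove [uzvll,eij] add [ebhvu,zxx,nrpx] -> 7 lines: awnu kiuzq ebhvu zxx nrpx daij mtt
Final line 1: awnu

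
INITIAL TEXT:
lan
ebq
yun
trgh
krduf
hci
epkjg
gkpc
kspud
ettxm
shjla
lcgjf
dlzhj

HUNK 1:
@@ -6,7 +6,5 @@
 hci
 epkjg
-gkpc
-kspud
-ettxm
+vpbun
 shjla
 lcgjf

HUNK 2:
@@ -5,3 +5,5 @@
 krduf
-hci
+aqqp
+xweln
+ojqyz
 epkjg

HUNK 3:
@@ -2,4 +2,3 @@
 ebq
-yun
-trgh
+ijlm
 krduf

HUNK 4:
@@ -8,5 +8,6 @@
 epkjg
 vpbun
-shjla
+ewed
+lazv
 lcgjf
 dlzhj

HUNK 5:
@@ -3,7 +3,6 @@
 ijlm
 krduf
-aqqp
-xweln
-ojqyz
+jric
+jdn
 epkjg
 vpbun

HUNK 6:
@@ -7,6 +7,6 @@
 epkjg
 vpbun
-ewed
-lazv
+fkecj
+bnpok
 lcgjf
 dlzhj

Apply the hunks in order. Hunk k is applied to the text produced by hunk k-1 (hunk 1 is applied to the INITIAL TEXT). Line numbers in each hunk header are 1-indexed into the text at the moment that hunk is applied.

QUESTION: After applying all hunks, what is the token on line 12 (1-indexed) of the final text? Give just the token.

Answer: dlzhj

Derivation:
Hunk 1: at line 6 remove [gkpc,kspud,ettxm] add [vpbun] -> 11 lines: lan ebq yun trgh krduf hci epkjg vpbun shjla lcgjf dlzhj
Hunk 2: at line 5 remove [hci] add [aqqp,xweln,ojqyz] -> 13 lines: lan ebq yun trgh krduf aqqp xweln ojqyz epkjg vpbun shjla lcgjf dlzhj
Hunk 3: at line 2 remove [yun,trgh] add [ijlm] -> 12 lines: lan ebq ijlm krduf aqqp xweln ojqyz epkjg vpbun shjla lcgjf dlzhj
Hunk 4: at line 8 remove [shjla] add [ewed,lazv] -> 13 lines: lan ebq ijlm krduf aqqp xweln ojqyz epkjg vpbun ewed lazv lcgjf dlzhj
Hunk 5: at line 3 remove [aqqp,xweln,ojqyz] add [jric,jdn] -> 12 lines: lan ebq ijlm krduf jric jdn epkjg vpbun ewed lazv lcgjf dlzhj
Hunk 6: at line 7 remove [ewed,lazv] add [fkecj,bnpok] -> 12 lines: lan ebq ijlm krduf jric jdn epkjg vpbun fkecj bnpok lcgjf dlzhj
Final line 12: dlzhj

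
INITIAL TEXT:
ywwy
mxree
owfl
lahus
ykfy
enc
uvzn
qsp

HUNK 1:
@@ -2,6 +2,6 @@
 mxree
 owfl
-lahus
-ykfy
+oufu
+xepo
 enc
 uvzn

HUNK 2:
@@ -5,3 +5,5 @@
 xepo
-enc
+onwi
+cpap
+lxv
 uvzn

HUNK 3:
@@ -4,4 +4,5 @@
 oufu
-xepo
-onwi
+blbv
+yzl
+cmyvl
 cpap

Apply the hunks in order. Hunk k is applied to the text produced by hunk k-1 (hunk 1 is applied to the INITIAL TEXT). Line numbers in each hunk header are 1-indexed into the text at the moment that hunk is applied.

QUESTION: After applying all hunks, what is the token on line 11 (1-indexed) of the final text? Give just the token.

Answer: qsp

Derivation:
Hunk 1: at line 2 remove [lahus,ykfy] add [oufu,xepo] -> 8 lines: ywwy mxree owfl oufu xepo enc uvzn qsp
Hunk 2: at line 5 remove [enc] add [onwi,cpap,lxv] -> 10 lines: ywwy mxree owfl oufu xepo onwi cpap lxv uvzn qsp
Hunk 3: at line 4 remove [xepo,onwi] add [blbv,yzl,cmyvl] -> 11 lines: ywwy mxree owfl oufu blbv yzl cmyvl cpap lxv uvzn qsp
Final line 11: qsp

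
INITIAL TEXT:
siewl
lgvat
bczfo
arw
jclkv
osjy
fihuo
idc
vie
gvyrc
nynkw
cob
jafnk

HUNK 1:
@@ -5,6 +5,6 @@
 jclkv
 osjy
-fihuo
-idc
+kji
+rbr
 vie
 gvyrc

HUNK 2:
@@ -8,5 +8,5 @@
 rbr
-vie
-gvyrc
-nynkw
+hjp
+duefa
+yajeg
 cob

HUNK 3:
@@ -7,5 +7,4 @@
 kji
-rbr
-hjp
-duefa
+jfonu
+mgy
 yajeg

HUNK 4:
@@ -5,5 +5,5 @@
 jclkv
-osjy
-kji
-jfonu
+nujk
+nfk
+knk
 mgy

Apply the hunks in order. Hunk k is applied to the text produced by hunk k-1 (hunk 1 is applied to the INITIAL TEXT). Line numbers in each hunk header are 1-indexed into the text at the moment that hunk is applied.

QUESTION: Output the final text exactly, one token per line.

Hunk 1: at line 5 remove [fihuo,idc] add [kji,rbr] -> 13 lines: siewl lgvat bczfo arw jclkv osjy kji rbr vie gvyrc nynkw cob jafnk
Hunk 2: at line 8 remove [vie,gvyrc,nynkw] add [hjp,duefa,yajeg] -> 13 lines: siewl lgvat bczfo arw jclkv osjy kji rbr hjp duefa yajeg cob jafnk
Hunk 3: at line 7 remove [rbr,hjp,duefa] add [jfonu,mgy] -> 12 lines: siewl lgvat bczfo arw jclkv osjy kji jfonu mgy yajeg cob jafnk
Hunk 4: at line 5 remove [osjy,kji,jfonu] add [nujk,nfk,knk] -> 12 lines: siewl lgvat bczfo arw jclkv nujk nfk knk mgy yajeg cob jafnk

Answer: siewl
lgvat
bczfo
arw
jclkv
nujk
nfk
knk
mgy
yajeg
cob
jafnk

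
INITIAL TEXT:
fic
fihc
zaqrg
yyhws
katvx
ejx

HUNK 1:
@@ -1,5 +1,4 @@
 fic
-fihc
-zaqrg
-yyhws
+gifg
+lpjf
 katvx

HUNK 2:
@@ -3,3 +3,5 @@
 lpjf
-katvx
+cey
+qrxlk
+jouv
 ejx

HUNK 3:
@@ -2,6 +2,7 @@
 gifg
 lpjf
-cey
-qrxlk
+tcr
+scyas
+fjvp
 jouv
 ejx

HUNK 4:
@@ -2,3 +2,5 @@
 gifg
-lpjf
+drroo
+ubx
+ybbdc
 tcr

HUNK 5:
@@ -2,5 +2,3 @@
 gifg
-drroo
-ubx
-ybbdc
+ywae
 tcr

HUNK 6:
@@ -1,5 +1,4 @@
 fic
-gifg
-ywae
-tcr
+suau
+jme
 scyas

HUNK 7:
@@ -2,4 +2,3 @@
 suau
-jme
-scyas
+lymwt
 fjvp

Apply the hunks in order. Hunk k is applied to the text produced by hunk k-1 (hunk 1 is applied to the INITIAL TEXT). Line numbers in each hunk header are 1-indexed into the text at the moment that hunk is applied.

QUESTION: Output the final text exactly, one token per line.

Hunk 1: at line 1 remove [fihc,zaqrg,yyhws] add [gifg,lpjf] -> 5 lines: fic gifg lpjf katvx ejx
Hunk 2: at line 3 remove [katvx] add [cey,qrxlk,jouv] -> 7 lines: fic gifg lpjf cey qrxlk jouv ejx
Hunk 3: at line 2 remove [cey,qrxlk] add [tcr,scyas,fjvp] -> 8 lines: fic gifg lpjf tcr scyas fjvp jouv ejx
Hunk 4: at line 2 remove [lpjf] add [drroo,ubx,ybbdc] -> 10 lines: fic gifg drroo ubx ybbdc tcr scyas fjvp jouv ejx
Hunk 5: at line 2 remove [drroo,ubx,ybbdc] add [ywae] -> 8 lines: fic gifg ywae tcr scyas fjvp jouv ejx
Hunk 6: at line 1 remove [gifg,ywae,tcr] add [suau,jme] -> 7 lines: fic suau jme scyas fjvp jouv ejx
Hunk 7: at line 2 remove [jme,scyas] add [lymwt] -> 6 lines: fic suau lymwt fjvp jouv ejx

Answer: fic
suau
lymwt
fjvp
jouv
ejx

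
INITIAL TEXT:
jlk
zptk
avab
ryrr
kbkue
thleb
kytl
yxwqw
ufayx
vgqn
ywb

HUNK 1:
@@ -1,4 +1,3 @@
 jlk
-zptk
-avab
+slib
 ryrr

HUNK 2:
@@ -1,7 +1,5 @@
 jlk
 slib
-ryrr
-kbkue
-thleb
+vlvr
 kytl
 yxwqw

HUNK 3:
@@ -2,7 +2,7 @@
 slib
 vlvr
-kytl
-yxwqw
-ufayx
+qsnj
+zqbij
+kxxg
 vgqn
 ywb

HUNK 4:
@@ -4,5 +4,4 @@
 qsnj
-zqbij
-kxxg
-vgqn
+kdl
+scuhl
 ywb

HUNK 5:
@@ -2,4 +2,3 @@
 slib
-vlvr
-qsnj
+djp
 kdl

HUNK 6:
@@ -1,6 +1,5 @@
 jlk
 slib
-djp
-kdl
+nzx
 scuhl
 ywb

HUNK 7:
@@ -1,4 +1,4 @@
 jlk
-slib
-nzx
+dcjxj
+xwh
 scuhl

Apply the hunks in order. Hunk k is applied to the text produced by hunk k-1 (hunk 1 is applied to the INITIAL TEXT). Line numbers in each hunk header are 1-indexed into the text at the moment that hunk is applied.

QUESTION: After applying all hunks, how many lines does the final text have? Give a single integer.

Answer: 5

Derivation:
Hunk 1: at line 1 remove [zptk,avab] add [slib] -> 10 lines: jlk slib ryrr kbkue thleb kytl yxwqw ufayx vgqn ywb
Hunk 2: at line 1 remove [ryrr,kbkue,thleb] add [vlvr] -> 8 lines: jlk slib vlvr kytl yxwqw ufayx vgqn ywb
Hunk 3: at line 2 remove [kytl,yxwqw,ufayx] add [qsnj,zqbij,kxxg] -> 8 lines: jlk slib vlvr qsnj zqbij kxxg vgqn ywb
Hunk 4: at line 4 remove [zqbij,kxxg,vgqn] add [kdl,scuhl] -> 7 lines: jlk slib vlvr qsnj kdl scuhl ywb
Hunk 5: at line 2 remove [vlvr,qsnj] add [djp] -> 6 lines: jlk slib djp kdl scuhl ywb
Hunk 6: at line 1 remove [djp,kdl] add [nzx] -> 5 lines: jlk slib nzx scuhl ywb
Hunk 7: at line 1 remove [slib,nzx] add [dcjxj,xwh] -> 5 lines: jlk dcjxj xwh scuhl ywb
Final line count: 5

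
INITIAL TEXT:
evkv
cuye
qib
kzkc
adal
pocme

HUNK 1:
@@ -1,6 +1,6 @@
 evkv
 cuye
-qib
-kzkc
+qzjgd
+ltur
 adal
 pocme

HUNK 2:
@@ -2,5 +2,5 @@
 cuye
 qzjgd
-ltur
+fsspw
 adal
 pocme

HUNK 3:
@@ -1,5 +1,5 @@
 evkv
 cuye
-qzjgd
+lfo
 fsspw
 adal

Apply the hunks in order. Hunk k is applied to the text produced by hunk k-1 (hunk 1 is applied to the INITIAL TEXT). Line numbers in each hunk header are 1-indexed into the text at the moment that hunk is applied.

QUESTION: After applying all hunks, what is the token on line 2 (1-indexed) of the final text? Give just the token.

Answer: cuye

Derivation:
Hunk 1: at line 1 remove [qib,kzkc] add [qzjgd,ltur] -> 6 lines: evkv cuye qzjgd ltur adal pocme
Hunk 2: at line 2 remove [ltur] add [fsspw] -> 6 lines: evkv cuye qzjgd fsspw adal pocme
Hunk 3: at line 1 remove [qzjgd] add [lfo] -> 6 lines: evkv cuye lfo fsspw adal pocme
Final line 2: cuye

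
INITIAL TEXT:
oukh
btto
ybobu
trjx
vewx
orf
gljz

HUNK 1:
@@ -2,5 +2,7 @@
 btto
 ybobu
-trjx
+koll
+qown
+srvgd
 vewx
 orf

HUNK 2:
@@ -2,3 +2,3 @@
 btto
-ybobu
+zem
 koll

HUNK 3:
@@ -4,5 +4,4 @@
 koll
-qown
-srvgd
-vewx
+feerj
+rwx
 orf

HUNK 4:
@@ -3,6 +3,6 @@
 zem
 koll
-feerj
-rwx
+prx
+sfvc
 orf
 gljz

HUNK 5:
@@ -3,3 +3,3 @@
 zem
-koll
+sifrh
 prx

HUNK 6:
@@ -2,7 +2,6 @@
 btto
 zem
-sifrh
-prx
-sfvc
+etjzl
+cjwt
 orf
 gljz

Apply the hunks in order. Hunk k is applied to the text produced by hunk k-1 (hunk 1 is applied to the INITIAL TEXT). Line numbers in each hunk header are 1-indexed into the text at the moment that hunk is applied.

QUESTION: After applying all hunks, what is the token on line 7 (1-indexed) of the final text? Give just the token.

Hunk 1: at line 2 remove [trjx] add [koll,qown,srvgd] -> 9 lines: oukh btto ybobu koll qown srvgd vewx orf gljz
Hunk 2: at line 2 remove [ybobu] add [zem] -> 9 lines: oukh btto zem koll qown srvgd vewx orf gljz
Hunk 3: at line 4 remove [qown,srvgd,vewx] add [feerj,rwx] -> 8 lines: oukh btto zem koll feerj rwx orf gljz
Hunk 4: at line 3 remove [feerj,rwx] add [prx,sfvc] -> 8 lines: oukh btto zem koll prx sfvc orf gljz
Hunk 5: at line 3 remove [koll] add [sifrh] -> 8 lines: oukh btto zem sifrh prx sfvc orf gljz
Hunk 6: at line 2 remove [sifrh,prx,sfvc] add [etjzl,cjwt] -> 7 lines: oukh btto zem etjzl cjwt orf gljz
Final line 7: gljz

Answer: gljz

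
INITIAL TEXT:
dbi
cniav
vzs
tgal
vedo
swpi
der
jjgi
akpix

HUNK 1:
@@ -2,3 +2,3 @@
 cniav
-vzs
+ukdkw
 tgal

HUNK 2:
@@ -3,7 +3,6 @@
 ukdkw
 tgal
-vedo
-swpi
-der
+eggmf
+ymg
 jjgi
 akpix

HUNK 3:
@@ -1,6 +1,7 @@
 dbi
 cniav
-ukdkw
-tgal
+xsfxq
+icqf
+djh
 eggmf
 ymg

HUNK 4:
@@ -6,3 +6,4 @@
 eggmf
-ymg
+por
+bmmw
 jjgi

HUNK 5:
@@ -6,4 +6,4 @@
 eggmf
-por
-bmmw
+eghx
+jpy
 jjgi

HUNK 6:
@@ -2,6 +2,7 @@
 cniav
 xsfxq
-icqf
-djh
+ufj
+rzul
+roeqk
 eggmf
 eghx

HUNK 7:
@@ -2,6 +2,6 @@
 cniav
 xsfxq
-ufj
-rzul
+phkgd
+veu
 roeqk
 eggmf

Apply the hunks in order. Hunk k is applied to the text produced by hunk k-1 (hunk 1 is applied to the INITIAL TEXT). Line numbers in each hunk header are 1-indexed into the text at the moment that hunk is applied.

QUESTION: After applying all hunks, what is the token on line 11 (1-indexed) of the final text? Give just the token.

Answer: akpix

Derivation:
Hunk 1: at line 2 remove [vzs] add [ukdkw] -> 9 lines: dbi cniav ukdkw tgal vedo swpi der jjgi akpix
Hunk 2: at line 3 remove [vedo,swpi,der] add [eggmf,ymg] -> 8 lines: dbi cniav ukdkw tgal eggmf ymg jjgi akpix
Hunk 3: at line 1 remove [ukdkw,tgal] add [xsfxq,icqf,djh] -> 9 lines: dbi cniav xsfxq icqf djh eggmf ymg jjgi akpix
Hunk 4: at line 6 remove [ymg] add [por,bmmw] -> 10 lines: dbi cniav xsfxq icqf djh eggmf por bmmw jjgi akpix
Hunk 5: at line 6 remove [por,bmmw] add [eghx,jpy] -> 10 lines: dbi cniav xsfxq icqf djh eggmf eghx jpy jjgi akpix
Hunk 6: at line 2 remove [icqf,djh] add [ufj,rzul,roeqk] -> 11 lines: dbi cniav xsfxq ufj rzul roeqk eggmf eghx jpy jjgi akpix
Hunk 7: at line 2 remove [ufj,rzul] add [phkgd,veu] -> 11 lines: dbi cniav xsfxq phkgd veu roeqk eggmf eghx jpy jjgi akpix
Final line 11: akpix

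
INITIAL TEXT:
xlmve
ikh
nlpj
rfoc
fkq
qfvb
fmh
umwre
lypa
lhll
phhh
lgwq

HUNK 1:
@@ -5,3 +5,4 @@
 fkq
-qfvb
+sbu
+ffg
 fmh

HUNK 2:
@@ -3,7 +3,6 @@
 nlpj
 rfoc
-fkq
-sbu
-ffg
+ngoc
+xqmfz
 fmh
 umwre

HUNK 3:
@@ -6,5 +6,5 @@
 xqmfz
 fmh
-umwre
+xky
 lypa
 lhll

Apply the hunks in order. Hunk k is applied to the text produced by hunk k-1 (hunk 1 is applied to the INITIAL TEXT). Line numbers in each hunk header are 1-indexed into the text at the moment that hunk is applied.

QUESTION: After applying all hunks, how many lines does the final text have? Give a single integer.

Hunk 1: at line 5 remove [qfvb] add [sbu,ffg] -> 13 lines: xlmve ikh nlpj rfoc fkq sbu ffg fmh umwre lypa lhll phhh lgwq
Hunk 2: at line 3 remove [fkq,sbu,ffg] add [ngoc,xqmfz] -> 12 lines: xlmve ikh nlpj rfoc ngoc xqmfz fmh umwre lypa lhll phhh lgwq
Hunk 3: at line 6 remove [umwre] add [xky] -> 12 lines: xlmve ikh nlpj rfoc ngoc xqmfz fmh xky lypa lhll phhh lgwq
Final line count: 12

Answer: 12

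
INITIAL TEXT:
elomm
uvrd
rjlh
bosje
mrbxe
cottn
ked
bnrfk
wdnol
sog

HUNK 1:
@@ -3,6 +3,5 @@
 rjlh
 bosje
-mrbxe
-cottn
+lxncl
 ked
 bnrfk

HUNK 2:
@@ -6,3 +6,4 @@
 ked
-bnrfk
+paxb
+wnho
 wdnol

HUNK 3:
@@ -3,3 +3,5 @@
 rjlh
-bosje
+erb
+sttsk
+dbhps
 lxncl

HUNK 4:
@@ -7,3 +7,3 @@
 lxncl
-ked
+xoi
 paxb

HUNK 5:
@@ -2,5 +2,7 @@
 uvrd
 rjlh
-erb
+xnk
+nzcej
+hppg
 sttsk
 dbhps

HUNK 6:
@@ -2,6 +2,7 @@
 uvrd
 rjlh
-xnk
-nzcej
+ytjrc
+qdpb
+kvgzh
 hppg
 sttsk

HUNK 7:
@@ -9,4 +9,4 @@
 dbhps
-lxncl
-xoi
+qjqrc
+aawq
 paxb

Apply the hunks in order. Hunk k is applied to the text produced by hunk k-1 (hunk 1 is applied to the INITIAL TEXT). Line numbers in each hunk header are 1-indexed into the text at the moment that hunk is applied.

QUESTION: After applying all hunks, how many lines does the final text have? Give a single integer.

Hunk 1: at line 3 remove [mrbxe,cottn] add [lxncl] -> 9 lines: elomm uvrd rjlh bosje lxncl ked bnrfk wdnol sog
Hunk 2: at line 6 remove [bnrfk] add [paxb,wnho] -> 10 lines: elomm uvrd rjlh bosje lxncl ked paxb wnho wdnol sog
Hunk 3: at line 3 remove [bosje] add [erb,sttsk,dbhps] -> 12 lines: elomm uvrd rjlh erb sttsk dbhps lxncl ked paxb wnho wdnol sog
Hunk 4: at line 7 remove [ked] add [xoi] -> 12 lines: elomm uvrd rjlh erb sttsk dbhps lxncl xoi paxb wnho wdnol sog
Hunk 5: at line 2 remove [erb] add [xnk,nzcej,hppg] -> 14 lines: elomm uvrd rjlh xnk nzcej hppg sttsk dbhps lxncl xoi paxb wnho wdnol sog
Hunk 6: at line 2 remove [xnk,nzcej] add [ytjrc,qdpb,kvgzh] -> 15 lines: elomm uvrd rjlh ytjrc qdpb kvgzh hppg sttsk dbhps lxncl xoi paxb wnho wdnol sog
Hunk 7: at line 9 remove [lxncl,xoi] add [qjqrc,aawq] -> 15 lines: elomm uvrd rjlh ytjrc qdpb kvgzh hppg sttsk dbhps qjqrc aawq paxb wnho wdnol sog
Final line count: 15

Answer: 15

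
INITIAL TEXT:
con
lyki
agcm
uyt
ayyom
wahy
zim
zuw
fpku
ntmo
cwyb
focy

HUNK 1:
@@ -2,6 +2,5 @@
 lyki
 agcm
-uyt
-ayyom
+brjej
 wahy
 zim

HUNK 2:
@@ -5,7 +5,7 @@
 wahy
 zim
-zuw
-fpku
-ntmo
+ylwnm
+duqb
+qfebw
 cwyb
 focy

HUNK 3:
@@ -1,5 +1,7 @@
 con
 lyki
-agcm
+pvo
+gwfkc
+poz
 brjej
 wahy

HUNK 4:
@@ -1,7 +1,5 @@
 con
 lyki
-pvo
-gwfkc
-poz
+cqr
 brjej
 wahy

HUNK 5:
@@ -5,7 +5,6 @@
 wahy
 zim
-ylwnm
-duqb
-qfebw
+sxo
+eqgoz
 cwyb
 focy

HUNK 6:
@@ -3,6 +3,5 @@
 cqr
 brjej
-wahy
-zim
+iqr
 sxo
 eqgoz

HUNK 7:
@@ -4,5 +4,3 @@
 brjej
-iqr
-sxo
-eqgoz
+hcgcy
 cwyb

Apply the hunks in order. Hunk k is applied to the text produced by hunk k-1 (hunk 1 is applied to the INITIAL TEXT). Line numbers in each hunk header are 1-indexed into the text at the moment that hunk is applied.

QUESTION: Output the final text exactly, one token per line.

Hunk 1: at line 2 remove [uyt,ayyom] add [brjej] -> 11 lines: con lyki agcm brjej wahy zim zuw fpku ntmo cwyb focy
Hunk 2: at line 5 remove [zuw,fpku,ntmo] add [ylwnm,duqb,qfebw] -> 11 lines: con lyki agcm brjej wahy zim ylwnm duqb qfebw cwyb focy
Hunk 3: at line 1 remove [agcm] add [pvo,gwfkc,poz] -> 13 lines: con lyki pvo gwfkc poz brjej wahy zim ylwnm duqb qfebw cwyb focy
Hunk 4: at line 1 remove [pvo,gwfkc,poz] add [cqr] -> 11 lines: con lyki cqr brjej wahy zim ylwnm duqb qfebw cwyb focy
Hunk 5: at line 5 remove [ylwnm,duqb,qfebw] add [sxo,eqgoz] -> 10 lines: con lyki cqr brjej wahy zim sxo eqgoz cwyb focy
Hunk 6: at line 3 remove [wahy,zim] add [iqr] -> 9 lines: con lyki cqr brjej iqr sxo eqgoz cwyb focy
Hunk 7: at line 4 remove [iqr,sxo,eqgoz] add [hcgcy] -> 7 lines: con lyki cqr brjej hcgcy cwyb focy

Answer: con
lyki
cqr
brjej
hcgcy
cwyb
focy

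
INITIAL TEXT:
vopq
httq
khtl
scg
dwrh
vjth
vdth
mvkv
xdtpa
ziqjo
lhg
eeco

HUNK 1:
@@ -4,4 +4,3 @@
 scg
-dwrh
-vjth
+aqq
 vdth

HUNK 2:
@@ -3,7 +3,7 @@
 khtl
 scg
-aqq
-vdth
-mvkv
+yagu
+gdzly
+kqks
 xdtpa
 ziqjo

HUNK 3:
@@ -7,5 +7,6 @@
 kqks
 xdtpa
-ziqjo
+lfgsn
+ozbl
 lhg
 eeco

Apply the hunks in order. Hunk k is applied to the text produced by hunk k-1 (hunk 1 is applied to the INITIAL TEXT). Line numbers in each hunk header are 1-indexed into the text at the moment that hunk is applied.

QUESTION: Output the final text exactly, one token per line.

Answer: vopq
httq
khtl
scg
yagu
gdzly
kqks
xdtpa
lfgsn
ozbl
lhg
eeco

Derivation:
Hunk 1: at line 4 remove [dwrh,vjth] add [aqq] -> 11 lines: vopq httq khtl scg aqq vdth mvkv xdtpa ziqjo lhg eeco
Hunk 2: at line 3 remove [aqq,vdth,mvkv] add [yagu,gdzly,kqks] -> 11 lines: vopq httq khtl scg yagu gdzly kqks xdtpa ziqjo lhg eeco
Hunk 3: at line 7 remove [ziqjo] add [lfgsn,ozbl] -> 12 lines: vopq httq khtl scg yagu gdzly kqks xdtpa lfgsn ozbl lhg eeco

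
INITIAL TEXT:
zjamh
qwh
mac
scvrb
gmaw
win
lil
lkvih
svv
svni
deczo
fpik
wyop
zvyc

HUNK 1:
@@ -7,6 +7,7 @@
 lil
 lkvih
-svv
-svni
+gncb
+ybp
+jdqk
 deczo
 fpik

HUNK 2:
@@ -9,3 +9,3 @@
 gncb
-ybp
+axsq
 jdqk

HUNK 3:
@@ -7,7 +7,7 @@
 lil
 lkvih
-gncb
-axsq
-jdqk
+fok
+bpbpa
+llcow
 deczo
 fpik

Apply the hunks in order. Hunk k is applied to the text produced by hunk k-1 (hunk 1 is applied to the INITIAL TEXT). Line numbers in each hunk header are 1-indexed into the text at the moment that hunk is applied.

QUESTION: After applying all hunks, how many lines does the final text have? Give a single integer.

Hunk 1: at line 7 remove [svv,svni] add [gncb,ybp,jdqk] -> 15 lines: zjamh qwh mac scvrb gmaw win lil lkvih gncb ybp jdqk deczo fpik wyop zvyc
Hunk 2: at line 9 remove [ybp] add [axsq] -> 15 lines: zjamh qwh mac scvrb gmaw win lil lkvih gncb axsq jdqk deczo fpik wyop zvyc
Hunk 3: at line 7 remove [gncb,axsq,jdqk] add [fok,bpbpa,llcow] -> 15 lines: zjamh qwh mac scvrb gmaw win lil lkvih fok bpbpa llcow deczo fpik wyop zvyc
Final line count: 15

Answer: 15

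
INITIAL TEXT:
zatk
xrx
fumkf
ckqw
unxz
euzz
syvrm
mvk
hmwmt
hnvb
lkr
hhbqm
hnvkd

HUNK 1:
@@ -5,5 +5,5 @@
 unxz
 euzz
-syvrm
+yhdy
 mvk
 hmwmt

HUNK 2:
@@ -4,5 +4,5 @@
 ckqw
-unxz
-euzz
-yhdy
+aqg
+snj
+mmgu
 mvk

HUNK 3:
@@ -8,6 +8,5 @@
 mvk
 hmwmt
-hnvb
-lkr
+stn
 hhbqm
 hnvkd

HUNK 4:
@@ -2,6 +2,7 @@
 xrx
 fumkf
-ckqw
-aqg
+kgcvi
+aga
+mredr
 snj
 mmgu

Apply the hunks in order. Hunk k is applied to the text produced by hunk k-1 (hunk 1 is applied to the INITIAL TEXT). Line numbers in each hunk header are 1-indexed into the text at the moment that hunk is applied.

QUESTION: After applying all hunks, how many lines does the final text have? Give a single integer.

Hunk 1: at line 5 remove [syvrm] add [yhdy] -> 13 lines: zatk xrx fumkf ckqw unxz euzz yhdy mvk hmwmt hnvb lkr hhbqm hnvkd
Hunk 2: at line 4 remove [unxz,euzz,yhdy] add [aqg,snj,mmgu] -> 13 lines: zatk xrx fumkf ckqw aqg snj mmgu mvk hmwmt hnvb lkr hhbqm hnvkd
Hunk 3: at line 8 remove [hnvb,lkr] add [stn] -> 12 lines: zatk xrx fumkf ckqw aqg snj mmgu mvk hmwmt stn hhbqm hnvkd
Hunk 4: at line 2 remove [ckqw,aqg] add [kgcvi,aga,mredr] -> 13 lines: zatk xrx fumkf kgcvi aga mredr snj mmgu mvk hmwmt stn hhbqm hnvkd
Final line count: 13

Answer: 13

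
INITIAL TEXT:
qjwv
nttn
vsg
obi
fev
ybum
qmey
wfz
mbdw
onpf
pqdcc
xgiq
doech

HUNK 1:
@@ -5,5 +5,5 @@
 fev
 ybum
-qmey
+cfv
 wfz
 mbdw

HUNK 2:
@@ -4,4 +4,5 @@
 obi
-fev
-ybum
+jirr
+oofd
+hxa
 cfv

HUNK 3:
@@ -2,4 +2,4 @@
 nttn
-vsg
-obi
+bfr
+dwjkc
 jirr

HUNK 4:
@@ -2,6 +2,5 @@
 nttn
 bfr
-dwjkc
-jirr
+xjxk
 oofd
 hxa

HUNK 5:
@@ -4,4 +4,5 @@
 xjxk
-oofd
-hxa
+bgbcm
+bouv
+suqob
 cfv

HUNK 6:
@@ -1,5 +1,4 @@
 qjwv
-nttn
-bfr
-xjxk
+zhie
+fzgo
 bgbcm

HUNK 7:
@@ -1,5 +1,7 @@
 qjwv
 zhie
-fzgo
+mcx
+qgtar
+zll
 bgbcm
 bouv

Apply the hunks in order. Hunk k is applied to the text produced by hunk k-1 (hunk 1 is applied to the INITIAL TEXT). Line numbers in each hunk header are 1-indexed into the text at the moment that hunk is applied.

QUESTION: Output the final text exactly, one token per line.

Answer: qjwv
zhie
mcx
qgtar
zll
bgbcm
bouv
suqob
cfv
wfz
mbdw
onpf
pqdcc
xgiq
doech

Derivation:
Hunk 1: at line 5 remove [qmey] add [cfv] -> 13 lines: qjwv nttn vsg obi fev ybum cfv wfz mbdw onpf pqdcc xgiq doech
Hunk 2: at line 4 remove [fev,ybum] add [jirr,oofd,hxa] -> 14 lines: qjwv nttn vsg obi jirr oofd hxa cfv wfz mbdw onpf pqdcc xgiq doech
Hunk 3: at line 2 remove [vsg,obi] add [bfr,dwjkc] -> 14 lines: qjwv nttn bfr dwjkc jirr oofd hxa cfv wfz mbdw onpf pqdcc xgiq doech
Hunk 4: at line 2 remove [dwjkc,jirr] add [xjxk] -> 13 lines: qjwv nttn bfr xjxk oofd hxa cfv wfz mbdw onpf pqdcc xgiq doech
Hunk 5: at line 4 remove [oofd,hxa] add [bgbcm,bouv,suqob] -> 14 lines: qjwv nttn bfr xjxk bgbcm bouv suqob cfv wfz mbdw onpf pqdcc xgiq doech
Hunk 6: at line 1 remove [nttn,bfr,xjxk] add [zhie,fzgo] -> 13 lines: qjwv zhie fzgo bgbcm bouv suqob cfv wfz mbdw onpf pqdcc xgiq doech
Hunk 7: at line 1 remove [fzgo] add [mcx,qgtar,zll] -> 15 lines: qjwv zhie mcx qgtar zll bgbcm bouv suqob cfv wfz mbdw onpf pqdcc xgiq doech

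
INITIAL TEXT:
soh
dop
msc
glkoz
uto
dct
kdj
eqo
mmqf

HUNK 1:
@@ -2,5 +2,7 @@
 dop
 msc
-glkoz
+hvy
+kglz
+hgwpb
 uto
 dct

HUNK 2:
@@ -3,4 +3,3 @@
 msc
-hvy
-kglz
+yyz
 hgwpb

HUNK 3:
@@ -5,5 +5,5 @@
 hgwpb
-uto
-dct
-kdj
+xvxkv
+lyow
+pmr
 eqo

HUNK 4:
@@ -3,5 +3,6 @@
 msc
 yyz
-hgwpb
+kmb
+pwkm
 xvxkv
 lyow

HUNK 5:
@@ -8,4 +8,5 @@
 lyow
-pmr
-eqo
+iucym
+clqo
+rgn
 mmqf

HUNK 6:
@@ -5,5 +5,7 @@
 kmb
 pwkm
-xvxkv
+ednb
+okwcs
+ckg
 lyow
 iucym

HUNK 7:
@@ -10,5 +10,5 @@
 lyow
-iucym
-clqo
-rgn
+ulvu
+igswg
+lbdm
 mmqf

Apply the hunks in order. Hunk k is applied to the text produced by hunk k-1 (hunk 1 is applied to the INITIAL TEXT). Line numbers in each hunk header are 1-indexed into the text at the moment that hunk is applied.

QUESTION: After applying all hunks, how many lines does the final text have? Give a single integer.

Answer: 14

Derivation:
Hunk 1: at line 2 remove [glkoz] add [hvy,kglz,hgwpb] -> 11 lines: soh dop msc hvy kglz hgwpb uto dct kdj eqo mmqf
Hunk 2: at line 3 remove [hvy,kglz] add [yyz] -> 10 lines: soh dop msc yyz hgwpb uto dct kdj eqo mmqf
Hunk 3: at line 5 remove [uto,dct,kdj] add [xvxkv,lyow,pmr] -> 10 lines: soh dop msc yyz hgwpb xvxkv lyow pmr eqo mmqf
Hunk 4: at line 3 remove [hgwpb] add [kmb,pwkm] -> 11 lines: soh dop msc yyz kmb pwkm xvxkv lyow pmr eqo mmqf
Hunk 5: at line 8 remove [pmr,eqo] add [iucym,clqo,rgn] -> 12 lines: soh dop msc yyz kmb pwkm xvxkv lyow iucym clqo rgn mmqf
Hunk 6: at line 5 remove [xvxkv] add [ednb,okwcs,ckg] -> 14 lines: soh dop msc yyz kmb pwkm ednb okwcs ckg lyow iucym clqo rgn mmqf
Hunk 7: at line 10 remove [iucym,clqo,rgn] add [ulvu,igswg,lbdm] -> 14 lines: soh dop msc yyz kmb pwkm ednb okwcs ckg lyow ulvu igswg lbdm mmqf
Final line count: 14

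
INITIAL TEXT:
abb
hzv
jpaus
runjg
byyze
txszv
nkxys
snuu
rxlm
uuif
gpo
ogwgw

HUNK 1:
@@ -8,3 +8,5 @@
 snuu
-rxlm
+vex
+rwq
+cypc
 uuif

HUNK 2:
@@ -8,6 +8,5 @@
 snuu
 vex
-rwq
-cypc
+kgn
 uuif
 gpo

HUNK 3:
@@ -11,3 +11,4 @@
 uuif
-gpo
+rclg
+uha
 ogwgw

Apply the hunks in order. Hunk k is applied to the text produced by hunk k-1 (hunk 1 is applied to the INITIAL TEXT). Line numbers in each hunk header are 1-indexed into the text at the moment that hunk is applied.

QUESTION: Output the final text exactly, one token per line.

Hunk 1: at line 8 remove [rxlm] add [vex,rwq,cypc] -> 14 lines: abb hzv jpaus runjg byyze txszv nkxys snuu vex rwq cypc uuif gpo ogwgw
Hunk 2: at line 8 remove [rwq,cypc] add [kgn] -> 13 lines: abb hzv jpaus runjg byyze txszv nkxys snuu vex kgn uuif gpo ogwgw
Hunk 3: at line 11 remove [gpo] add [rclg,uha] -> 14 lines: abb hzv jpaus runjg byyze txszv nkxys snuu vex kgn uuif rclg uha ogwgw

Answer: abb
hzv
jpaus
runjg
byyze
txszv
nkxys
snuu
vex
kgn
uuif
rclg
uha
ogwgw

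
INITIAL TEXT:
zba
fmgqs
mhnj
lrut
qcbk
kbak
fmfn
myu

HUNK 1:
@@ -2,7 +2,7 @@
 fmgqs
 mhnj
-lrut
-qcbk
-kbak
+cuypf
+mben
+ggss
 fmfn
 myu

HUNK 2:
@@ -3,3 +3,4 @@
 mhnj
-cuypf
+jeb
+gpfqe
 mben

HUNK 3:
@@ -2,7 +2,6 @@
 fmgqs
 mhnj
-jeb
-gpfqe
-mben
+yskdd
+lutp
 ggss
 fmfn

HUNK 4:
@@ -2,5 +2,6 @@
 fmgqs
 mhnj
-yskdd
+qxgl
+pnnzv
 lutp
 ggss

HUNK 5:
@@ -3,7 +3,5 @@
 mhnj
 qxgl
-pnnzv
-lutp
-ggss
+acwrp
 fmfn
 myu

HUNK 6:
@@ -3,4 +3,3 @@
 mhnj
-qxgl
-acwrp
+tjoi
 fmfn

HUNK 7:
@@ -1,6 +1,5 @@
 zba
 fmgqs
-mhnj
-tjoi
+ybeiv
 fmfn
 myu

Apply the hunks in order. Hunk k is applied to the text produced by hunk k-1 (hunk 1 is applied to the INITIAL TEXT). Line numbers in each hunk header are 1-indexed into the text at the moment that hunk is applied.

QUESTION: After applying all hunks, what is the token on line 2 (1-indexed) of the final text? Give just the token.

Answer: fmgqs

Derivation:
Hunk 1: at line 2 remove [lrut,qcbk,kbak] add [cuypf,mben,ggss] -> 8 lines: zba fmgqs mhnj cuypf mben ggss fmfn myu
Hunk 2: at line 3 remove [cuypf] add [jeb,gpfqe] -> 9 lines: zba fmgqs mhnj jeb gpfqe mben ggss fmfn myu
Hunk 3: at line 2 remove [jeb,gpfqe,mben] add [yskdd,lutp] -> 8 lines: zba fmgqs mhnj yskdd lutp ggss fmfn myu
Hunk 4: at line 2 remove [yskdd] add [qxgl,pnnzv] -> 9 lines: zba fmgqs mhnj qxgl pnnzv lutp ggss fmfn myu
Hunk 5: at line 3 remove [pnnzv,lutp,ggss] add [acwrp] -> 7 lines: zba fmgqs mhnj qxgl acwrp fmfn myu
Hunk 6: at line 3 remove [qxgl,acwrp] add [tjoi] -> 6 lines: zba fmgqs mhnj tjoi fmfn myu
Hunk 7: at line 1 remove [mhnj,tjoi] add [ybeiv] -> 5 lines: zba fmgqs ybeiv fmfn myu
Final line 2: fmgqs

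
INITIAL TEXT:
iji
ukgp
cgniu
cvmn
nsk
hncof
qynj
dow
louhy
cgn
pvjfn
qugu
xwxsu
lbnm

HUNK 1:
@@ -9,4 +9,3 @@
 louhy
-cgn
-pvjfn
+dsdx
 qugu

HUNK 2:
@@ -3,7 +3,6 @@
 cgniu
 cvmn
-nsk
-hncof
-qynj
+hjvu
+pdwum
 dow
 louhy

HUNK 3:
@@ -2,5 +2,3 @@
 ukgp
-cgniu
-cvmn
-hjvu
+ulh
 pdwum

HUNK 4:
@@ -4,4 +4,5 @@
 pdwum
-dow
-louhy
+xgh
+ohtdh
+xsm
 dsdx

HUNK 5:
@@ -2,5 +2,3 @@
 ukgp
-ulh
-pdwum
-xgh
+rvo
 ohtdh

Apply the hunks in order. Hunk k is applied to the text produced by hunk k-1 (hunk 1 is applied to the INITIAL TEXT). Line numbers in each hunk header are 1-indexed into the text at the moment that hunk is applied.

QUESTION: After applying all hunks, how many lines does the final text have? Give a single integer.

Hunk 1: at line 9 remove [cgn,pvjfn] add [dsdx] -> 13 lines: iji ukgp cgniu cvmn nsk hncof qynj dow louhy dsdx qugu xwxsu lbnm
Hunk 2: at line 3 remove [nsk,hncof,qynj] add [hjvu,pdwum] -> 12 lines: iji ukgp cgniu cvmn hjvu pdwum dow louhy dsdx qugu xwxsu lbnm
Hunk 3: at line 2 remove [cgniu,cvmn,hjvu] add [ulh] -> 10 lines: iji ukgp ulh pdwum dow louhy dsdx qugu xwxsu lbnm
Hunk 4: at line 4 remove [dow,louhy] add [xgh,ohtdh,xsm] -> 11 lines: iji ukgp ulh pdwum xgh ohtdh xsm dsdx qugu xwxsu lbnm
Hunk 5: at line 2 remove [ulh,pdwum,xgh] add [rvo] -> 9 lines: iji ukgp rvo ohtdh xsm dsdx qugu xwxsu lbnm
Final line count: 9

Answer: 9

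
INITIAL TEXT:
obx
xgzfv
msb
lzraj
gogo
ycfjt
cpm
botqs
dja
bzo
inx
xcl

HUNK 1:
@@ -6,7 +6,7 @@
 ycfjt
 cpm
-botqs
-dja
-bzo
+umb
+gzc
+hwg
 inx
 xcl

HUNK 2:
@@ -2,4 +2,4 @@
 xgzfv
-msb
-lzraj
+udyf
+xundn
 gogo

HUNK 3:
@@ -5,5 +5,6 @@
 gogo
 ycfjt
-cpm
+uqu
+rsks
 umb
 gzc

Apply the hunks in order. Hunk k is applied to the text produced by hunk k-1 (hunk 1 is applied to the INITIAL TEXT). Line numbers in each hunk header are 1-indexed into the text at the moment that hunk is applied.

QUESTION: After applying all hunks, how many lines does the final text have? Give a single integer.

Answer: 13

Derivation:
Hunk 1: at line 6 remove [botqs,dja,bzo] add [umb,gzc,hwg] -> 12 lines: obx xgzfv msb lzraj gogo ycfjt cpm umb gzc hwg inx xcl
Hunk 2: at line 2 remove [msb,lzraj] add [udyf,xundn] -> 12 lines: obx xgzfv udyf xundn gogo ycfjt cpm umb gzc hwg inx xcl
Hunk 3: at line 5 remove [cpm] add [uqu,rsks] -> 13 lines: obx xgzfv udyf xundn gogo ycfjt uqu rsks umb gzc hwg inx xcl
Final line count: 13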